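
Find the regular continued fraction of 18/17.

Run the Euclidean algorithm on 18 and 17; the successive quotients are the partial quotients a_0, a_1, ... (each step inverts the fractional part left over by the previous one):
  18 = 1*17 + 1, so a_0 = 1.
  17 = 17*1 + 0, so a_1 = 17.
The remainder reaches 0 after 2 divisions, so the expansion has 2 partial quotients, read off in order.

[1; 17]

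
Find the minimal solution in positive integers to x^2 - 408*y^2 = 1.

(x, y) = (101, 5)

First expand sqrt(408) as a continued fraction. With x_i = (sqrt(408) + m_i)/d_i and (m_0, d_0) = (0, 1): a_0 = floor(sqrt(408)) = 20, since 20^2 = 400 <= 408 < 441 = 21^2.
Iterate m_{i+1} = d_i*a_i - m_i, d_{i+1} = (408 - m_{i+1}^2)/d_i, a_{i+1} = floor((a_0 + m_{i+1})/d_{i+1}):
  m_1 = 1*20 - 0 = 20, d_1 = (408 - 20^2)/1 = 8/1 = 8, a_1 = floor((20 + 20)/8) = 5.
  m_2 = 8*5 - 20 = 20, d_2 = (408 - 20^2)/8 = 8/8 = 1, a_2 = floor((20 + 20)/1) = 40.
  m_3 = 1*40 - 20 = 20, d_3 = (408 - 20^2)/1 = 8/1 = 8: (m_3, d_3) = (m_1, d_1) = (20, 8), so from here the quotients repeat a_1, a_2; the period length is 2.
So sqrt(408) = [20; (5, 40)] with period length k = 2.
k is even, so the fundamental solution of x^2 - 408y^2 = 1 is (p_{k-1}, q_{k-1}) = (p_1, q_1); compute convergents through index 1.
Convergents (p_i = a_i*p_{i-1} + p_{i-2}, q_i = a_i*q_{i-1} + q_{i-2} with p_{-2}=0, p_{-1}=1, q_{-2}=1, q_{-1}=0):
  i=0: a_0=20, p_0 = 20*1 + 0 = 20, q_0 = 20*0 + 1 = 1.
  i=1: a_1=5, p_1 = 5*20 + 1 = 101, q_1 = 5*1 + 0 = 5.
Check: 101^2 - 408*5^2 = 10201 - 10200 = 1, so (x, y) = (101, 5) solves the equation, and by the theorem it is the least positive solution.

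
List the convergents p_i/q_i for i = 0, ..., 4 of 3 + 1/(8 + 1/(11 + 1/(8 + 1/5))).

Using the convergent recurrence p_i = a_i*p_{i-1} + p_{i-2}, q_i = a_i*q_{i-1} + q_{i-2} with p_{-2}=0, p_{-1}=1, q_{-2}=1, q_{-1}=0:
  i=0: a_0=3, p_0 = 3*1 + 0 = 3, q_0 = 3*0 + 1 = 1.
  i=1: a_1=8, p_1 = 8*3 + 1 = 25, q_1 = 8*1 + 0 = 8.
  i=2: a_2=11, p_2 = 11*25 + 3 = 278, q_2 = 11*8 + 1 = 89.
  i=3: a_3=8, p_3 = 8*278 + 25 = 2249, q_3 = 8*89 + 8 = 720.
  i=4: a_4=5, p_4 = 5*2249 + 278 = 11523, q_4 = 5*720 + 89 = 3689.

3/1, 25/8, 278/89, 2249/720, 11523/3689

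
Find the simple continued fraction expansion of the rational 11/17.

[0; 1, 1, 1, 5]

Run the Euclidean algorithm on 11 and 17; the successive quotients are the partial quotients a_0, a_1, ... (each step inverts the fractional part left over by the previous one):
  11 = 0*17 + 11, so a_0 = 0.
  17 = 1*11 + 6, so a_1 = 1.
  11 = 1*6 + 5, so a_2 = 1.
  6 = 1*5 + 1, so a_3 = 1.
  5 = 5*1 + 0, so a_4 = 5.
The remainder reaches 0 after 5 divisions, so the expansion has 5 partial quotients, read off in order.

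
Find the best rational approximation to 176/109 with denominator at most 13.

Expand x = 176/109 as a continued fraction with the Euclidean algorithm:
  176 = 1*109 + 67, so a_0 = 1.
  109 = 1*67 + 42, so a_1 = 1.
  67 = 1*42 + 25, so a_2 = 1.
  42 = 1*25 + 17, so a_3 = 1.
  25 = 1*17 + 8, so a_4 = 1.
  17 = 2*8 + 1, so a_5 = 2.
  8 = 8*1 + 0, so a_6 = 8.
so x = [1; 1, 1, 1, 1, 2, 8].
Convergents (p_i = a_i*p_{i-1} + p_{i-2}, q_i = a_i*q_{i-1} + q_{i-2} with p_{-2}=0, p_{-1}=1, q_{-2}=1, q_{-1}=0), until the denominator exceeds 13:
  i=0: a_0=1, p_0 = 1*1 + 0 = 1, q_0 = 1*0 + 1 = 1.
  i=1: a_1=1, p_1 = 1*1 + 1 = 2, q_1 = 1*1 + 0 = 1.
  i=2: a_2=1, p_2 = 1*2 + 1 = 3, q_2 = 1*1 + 1 = 2.
  i=3: a_3=1, p_3 = 1*3 + 2 = 5, q_3 = 1*2 + 1 = 3.
  i=4: a_4=1, p_4 = 1*5 + 3 = 8, q_4 = 1*3 + 2 = 5.
  i=5: a_5=2, p_5 = 2*8 + 5 = 21, q_5 = 2*5 + 3 = 13.
  i=6: a_6=8, p_6 = 8*21 + 8 = 176, q_6 = 8*13 + 5 = 109.
q_6 = 109 > 13, so the last convergent with denominator <= 13 is p_5/q_5 = 21/13.
The closest fraction with denominator <= 13 is either p_5/q_5 or the intermediate fraction (k*p_5 + p_4)/(k*q_5 + q_4) with the largest k >= 1 whose denominator stays <= 13; these approach x as k grows, and every other convergent or intermediate fraction in range is farther away.
Largest k: floor((13 - q_4)/q_5) = floor((13 - 5)/13) = 0.
Since k = 0, no intermediate fraction beyond p_5/q_5 has denominator <= 13, so the convergent 21/13 is the closest (its error is |176*13 - 21*109|/(109*13) = 1/1417).

21/13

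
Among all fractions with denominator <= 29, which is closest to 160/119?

39/29

Expand x = 160/119 as a continued fraction with the Euclidean algorithm:
  160 = 1*119 + 41, so a_0 = 1.
  119 = 2*41 + 37, so a_1 = 2.
  41 = 1*37 + 4, so a_2 = 1.
  37 = 9*4 + 1, so a_3 = 9.
  4 = 4*1 + 0, so a_4 = 4.
so x = [1; 2, 1, 9, 4].
Convergents (p_i = a_i*p_{i-1} + p_{i-2}, q_i = a_i*q_{i-1} + q_{i-2} with p_{-2}=0, p_{-1}=1, q_{-2}=1, q_{-1}=0), until the denominator exceeds 29:
  i=0: a_0=1, p_0 = 1*1 + 0 = 1, q_0 = 1*0 + 1 = 1.
  i=1: a_1=2, p_1 = 2*1 + 1 = 3, q_1 = 2*1 + 0 = 2.
  i=2: a_2=1, p_2 = 1*3 + 1 = 4, q_2 = 1*2 + 1 = 3.
  i=3: a_3=9, p_3 = 9*4 + 3 = 39, q_3 = 9*3 + 2 = 29.
  i=4: a_4=4, p_4 = 4*39 + 4 = 160, q_4 = 4*29 + 3 = 119.
q_4 = 119 > 29, so the last convergent with denominator <= 29 is p_3/q_3 = 39/29.
The closest fraction with denominator <= 29 is either p_3/q_3 or the intermediate fraction (k*p_3 + p_2)/(k*q_3 + q_2) with the largest k >= 1 whose denominator stays <= 29; these approach x as k grows, and every other convergent or intermediate fraction in range is farther away.
Largest k: floor((29 - q_2)/q_3) = floor((29 - 3)/29) = 0.
Since k = 0, no intermediate fraction beyond p_3/q_3 has denominator <= 29, so the convergent 39/29 is the closest (its error is |160*29 - 39*119|/(119*29) = 1/3451).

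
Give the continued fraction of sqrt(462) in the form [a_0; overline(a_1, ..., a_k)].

Write x_i = (sqrt(462) + m_i)/d_i with (m_0, d_0) = (0, 1). a_0 = floor(sqrt(462)) = 21, since 21^2 = 441 <= 462 < 484 = 22^2.
Iterate m_{i+1} = d_i*a_i - m_i, d_{i+1} = (462 - m_{i+1}^2)/d_i, a_{i+1} = floor((a_0 + m_{i+1})/d_{i+1}):
  m_1 = 1*21 - 0 = 21, d_1 = (462 - 21^2)/1 = 21/1 = 21, a_1 = floor((21 + 21)/21) = 2.
  m_2 = 21*2 - 21 = 21, d_2 = (462 - 21^2)/21 = 21/21 = 1, a_2 = floor((21 + 21)/1) = 42.
  m_3 = 1*42 - 21 = 21, d_3 = (462 - 21^2)/1 = 21/1 = 21: (m_3, d_3) = (m_1, d_1) = (21, 21), so from here the quotients repeat a_1, a_2; the period length is 2.
Hence the expansion of sqrt(462) is a_0 = 21 followed by the repeating block 2, 42 (period 2).

[21; overline(2, 42)]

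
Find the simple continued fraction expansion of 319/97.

Run the Euclidean algorithm on 319 and 97; the successive quotients are the partial quotients a_0, a_1, ... (each step inverts the fractional part left over by the previous one):
  319 = 3*97 + 28, so a_0 = 3.
  97 = 3*28 + 13, so a_1 = 3.
  28 = 2*13 + 2, so a_2 = 2.
  13 = 6*2 + 1, so a_3 = 6.
  2 = 2*1 + 0, so a_4 = 2.
The remainder reaches 0 after 5 divisions, so the expansion has 5 partial quotients, read off in order.

[3; 3, 2, 6, 2]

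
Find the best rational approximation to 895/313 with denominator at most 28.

Expand x = 895/313 as a continued fraction with the Euclidean algorithm:
  895 = 2*313 + 269, so a_0 = 2.
  313 = 1*269 + 44, so a_1 = 1.
  269 = 6*44 + 5, so a_2 = 6.
  44 = 8*5 + 4, so a_3 = 8.
  5 = 1*4 + 1, so a_4 = 1.
  4 = 4*1 + 0, so a_5 = 4.
so x = [2; 1, 6, 8, 1, 4].
Convergents (p_i = a_i*p_{i-1} + p_{i-2}, q_i = a_i*q_{i-1} + q_{i-2} with p_{-2}=0, p_{-1}=1, q_{-2}=1, q_{-1}=0), until the denominator exceeds 28:
  i=0: a_0=2, p_0 = 2*1 + 0 = 2, q_0 = 2*0 + 1 = 1.
  i=1: a_1=1, p_1 = 1*2 + 1 = 3, q_1 = 1*1 + 0 = 1.
  i=2: a_2=6, p_2 = 6*3 + 2 = 20, q_2 = 6*1 + 1 = 7.
  i=3: a_3=8, p_3 = 8*20 + 3 = 163, q_3 = 8*7 + 1 = 57.
q_3 = 57 > 28, so the last convergent with denominator <= 28 is p_2/q_2 = 20/7.
The closest fraction with denominator <= 28 is either p_2/q_2 or the intermediate fraction (k*p_2 + p_1)/(k*q_2 + q_1) with the largest k >= 1 whose denominator stays <= 28; these approach x as k grows, and every other convergent or intermediate fraction in range is farther away.
Largest k: floor((28 - q_1)/q_2) = floor((28 - 1)/7) = 3.
That gives (3*20 + 3)/(3*7 + 1) = 63/22.
Compare the errors: |x - 20/7| = |895*7 - 20*313|/(313*7) = 5/2191, and |x - 63/22| = |895*22 - 63*313|/(313*22) = 29/6886.
Cross-multiplying, 5*6886 = 34430 < 63539 = 29*2191, so 5/2191 is smaller: the convergent 20/7 is closer to x than 63/22.

20/7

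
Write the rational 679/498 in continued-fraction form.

Run the Euclidean algorithm on 679 and 498; the successive quotients are the partial quotients a_0, a_1, ... (each step inverts the fractional part left over by the previous one):
  679 = 1*498 + 181, so a_0 = 1.
  498 = 2*181 + 136, so a_1 = 2.
  181 = 1*136 + 45, so a_2 = 1.
  136 = 3*45 + 1, so a_3 = 3.
  45 = 45*1 + 0, so a_4 = 45.
The remainder reaches 0 after 5 divisions, so the expansion has 5 partial quotients, read off in order.

[1; 2, 1, 3, 45]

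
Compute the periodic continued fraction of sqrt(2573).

[50; (1, 2, 1, 1, 1, 2, 1, 1, 1, 2, 1, 100)]

Write x_i = (sqrt(2573) + m_i)/d_i with (m_0, d_0) = (0, 1). a_0 = floor(sqrt(2573)) = 50, since 50^2 = 2500 <= 2573 < 2601 = 51^2.
Iterate m_{i+1} = d_i*a_i - m_i, d_{i+1} = (2573 - m_{i+1}^2)/d_i, a_{i+1} = floor((a_0 + m_{i+1})/d_{i+1}):
  m_1 = 1*50 - 0 = 50, d_1 = (2573 - 50^2)/1 = 73/1 = 73, a_1 = floor((50 + 50)/73) = 1.
  m_2 = 73*1 - 50 = 23, d_2 = (2573 - 23^2)/73 = 2044/73 = 28, a_2 = floor((50 + 23)/28) = 2.
  m_3 = 28*2 - 23 = 33, d_3 = (2573 - 33^2)/28 = 1484/28 = 53, a_3 = floor((50 + 33)/53) = 1.
  m_4 = 53*1 - 33 = 20, d_4 = (2573 - 20^2)/53 = 2173/53 = 41, a_4 = floor((50 + 20)/41) = 1.
  m_5 = 41*1 - 20 = 21, d_5 = (2573 - 21^2)/41 = 2132/41 = 52, a_5 = floor((50 + 21)/52) = 1.
  m_6 = 52*1 - 21 = 31, d_6 = (2573 - 31^2)/52 = 1612/52 = 31, a_6 = floor((50 + 31)/31) = 2.
  m_7 = 31*2 - 31 = 31, d_7 = (2573 - 31^2)/31 = 1612/31 = 52, a_7 = floor((50 + 31)/52) = 1.
  m_8 = 52*1 - 31 = 21, d_8 = (2573 - 21^2)/52 = 2132/52 = 41, a_8 = floor((50 + 21)/41) = 1.
  m_9 = 41*1 - 21 = 20, d_9 = (2573 - 20^2)/41 = 2173/41 = 53, a_9 = floor((50 + 20)/53) = 1.
  m_10 = 53*1 - 20 = 33, d_10 = (2573 - 33^2)/53 = 1484/53 = 28, a_10 = floor((50 + 33)/28) = 2.
  m_11 = 28*2 - 33 = 23, d_11 = (2573 - 23^2)/28 = 2044/28 = 73, a_11 = floor((50 + 23)/73) = 1.
  m_12 = 73*1 - 23 = 50, d_12 = (2573 - 50^2)/73 = 73/73 = 1, a_12 = floor((50 + 50)/1) = 100.
  m_13 = 1*100 - 50 = 50, d_13 = (2573 - 50^2)/1 = 73/1 = 73: (m_13, d_13) = (m_1, d_1) = (50, 73), so from here the quotients repeat a_1, ..., a_12; the period length is 12.
Hence the expansion of sqrt(2573) is a_0 = 50 followed by the repeating block 1, 2, 1, 1, 1, 2, 1, 1, 1, 2, 1, 100 (period 12).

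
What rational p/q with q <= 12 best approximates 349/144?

Expand x = 349/144 as a continued fraction with the Euclidean algorithm:
  349 = 2*144 + 61, so a_0 = 2.
  144 = 2*61 + 22, so a_1 = 2.
  61 = 2*22 + 17, so a_2 = 2.
  22 = 1*17 + 5, so a_3 = 1.
  17 = 3*5 + 2, so a_4 = 3.
  5 = 2*2 + 1, so a_5 = 2.
  2 = 2*1 + 0, so a_6 = 2.
so x = [2; 2, 2, 1, 3, 2, 2].
Convergents (p_i = a_i*p_{i-1} + p_{i-2}, q_i = a_i*q_{i-1} + q_{i-2} with p_{-2}=0, p_{-1}=1, q_{-2}=1, q_{-1}=0), until the denominator exceeds 12:
  i=0: a_0=2, p_0 = 2*1 + 0 = 2, q_0 = 2*0 + 1 = 1.
  i=1: a_1=2, p_1 = 2*2 + 1 = 5, q_1 = 2*1 + 0 = 2.
  i=2: a_2=2, p_2 = 2*5 + 2 = 12, q_2 = 2*2 + 1 = 5.
  i=3: a_3=1, p_3 = 1*12 + 5 = 17, q_3 = 1*5 + 2 = 7.
  i=4: a_4=3, p_4 = 3*17 + 12 = 63, q_4 = 3*7 + 5 = 26.
q_4 = 26 > 12, so the last convergent with denominator <= 12 is p_3/q_3 = 17/7.
The closest fraction with denominator <= 12 is either p_3/q_3 or the intermediate fraction (k*p_3 + p_2)/(k*q_3 + q_2) with the largest k >= 1 whose denominator stays <= 12; these approach x as k grows, and every other convergent or intermediate fraction in range is farther away.
Largest k: floor((12 - q_2)/q_3) = floor((12 - 5)/7) = 1.
That gives (1*17 + 12)/(1*7 + 5) = 29/12.
Compare the errors: |x - 17/7| = |349*7 - 17*144|/(144*7) = 5/1008, and |x - 29/12| = |349*12 - 29*144|/(144*12) = 12/1728.
Cross-multiplying, 5*1728 = 8640 < 12096 = 12*1008, so 5/1008 is smaller: the convergent 17/7 is closer to x than 29/12.

17/7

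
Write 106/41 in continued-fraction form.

[2; 1, 1, 2, 2, 3]

Run the Euclidean algorithm on 106 and 41; the successive quotients are the partial quotients a_0, a_1, ... (each step inverts the fractional part left over by the previous one):
  106 = 2*41 + 24, so a_0 = 2.
  41 = 1*24 + 17, so a_1 = 1.
  24 = 1*17 + 7, so a_2 = 1.
  17 = 2*7 + 3, so a_3 = 2.
  7 = 2*3 + 1, so a_4 = 2.
  3 = 3*1 + 0, so a_5 = 3.
The remainder reaches 0 after 6 divisions, so the expansion has 6 partial quotients, read off in order.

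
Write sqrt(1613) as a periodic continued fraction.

Write x_i = (sqrt(1613) + m_i)/d_i with (m_0, d_0) = (0, 1). a_0 = floor(sqrt(1613)) = 40, since 40^2 = 1600 <= 1613 < 1681 = 41^2.
Iterate m_{i+1} = d_i*a_i - m_i, d_{i+1} = (1613 - m_{i+1}^2)/d_i, a_{i+1} = floor((a_0 + m_{i+1})/d_{i+1}):
  m_1 = 1*40 - 0 = 40, d_1 = (1613 - 40^2)/1 = 13/1 = 13, a_1 = floor((40 + 40)/13) = 6.
  m_2 = 13*6 - 40 = 38, d_2 = (1613 - 38^2)/13 = 169/13 = 13, a_2 = floor((40 + 38)/13) = 6.
  m_3 = 13*6 - 38 = 40, d_3 = (1613 - 40^2)/13 = 13/13 = 1, a_3 = floor((40 + 40)/1) = 80.
  m_4 = 1*80 - 40 = 40, d_4 = (1613 - 40^2)/1 = 13/1 = 13: (m_4, d_4) = (m_1, d_1) = (40, 13), so from here the quotients repeat a_1, ..., a_3; the period length is 3.
Hence the expansion of sqrt(1613) is a_0 = 40 followed by the repeating block 6, 6, 80 (period 3).

[40; (6, 6, 80)]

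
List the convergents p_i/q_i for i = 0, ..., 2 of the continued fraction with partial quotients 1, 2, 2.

1/1, 3/2, 7/5

Using the convergent recurrence p_i = a_i*p_{i-1} + p_{i-2}, q_i = a_i*q_{i-1} + q_{i-2} with p_{-2}=0, p_{-1}=1, q_{-2}=1, q_{-1}=0:
  i=0: a_0=1, p_0 = 1*1 + 0 = 1, q_0 = 1*0 + 1 = 1.
  i=1: a_1=2, p_1 = 2*1 + 1 = 3, q_1 = 2*1 + 0 = 2.
  i=2: a_2=2, p_2 = 2*3 + 1 = 7, q_2 = 2*2 + 1 = 5.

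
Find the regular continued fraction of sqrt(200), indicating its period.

Write x_i = (sqrt(200) + m_i)/d_i with (m_0, d_0) = (0, 1). a_0 = floor(sqrt(200)) = 14, since 14^2 = 196 <= 200 < 225 = 15^2.
Iterate m_{i+1} = d_i*a_i - m_i, d_{i+1} = (200 - m_{i+1}^2)/d_i, a_{i+1} = floor((a_0 + m_{i+1})/d_{i+1}):
  m_1 = 1*14 - 0 = 14, d_1 = (200 - 14^2)/1 = 4/1 = 4, a_1 = floor((14 + 14)/4) = 7.
  m_2 = 4*7 - 14 = 14, d_2 = (200 - 14^2)/4 = 4/4 = 1, a_2 = floor((14 + 14)/1) = 28.
  m_3 = 1*28 - 14 = 14, d_3 = (200 - 14^2)/1 = 4/1 = 4: (m_3, d_3) = (m_1, d_1) = (14, 4), so from here the quotients repeat a_1, a_2; the period length is 2.
Hence the expansion of sqrt(200) is a_0 = 14 followed by the repeating block 7, 28 (period 2).

[14; (7, 28)]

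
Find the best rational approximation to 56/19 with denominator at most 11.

Expand x = 56/19 as a continued fraction with the Euclidean algorithm:
  56 = 2*19 + 18, so a_0 = 2.
  19 = 1*18 + 1, so a_1 = 1.
  18 = 18*1 + 0, so a_2 = 18.
so x = [2; 1, 18].
Convergents (p_i = a_i*p_{i-1} + p_{i-2}, q_i = a_i*q_{i-1} + q_{i-2} with p_{-2}=0, p_{-1}=1, q_{-2}=1, q_{-1}=0), until the denominator exceeds 11:
  i=0: a_0=2, p_0 = 2*1 + 0 = 2, q_0 = 2*0 + 1 = 1.
  i=1: a_1=1, p_1 = 1*2 + 1 = 3, q_1 = 1*1 + 0 = 1.
  i=2: a_2=18, p_2 = 18*3 + 2 = 56, q_2 = 18*1 + 1 = 19.
q_2 = 19 > 11, so the last convergent with denominator <= 11 is p_1/q_1 = 3/1.
The closest fraction with denominator <= 11 is either p_1/q_1 or the intermediate fraction (k*p_1 + p_0)/(k*q_1 + q_0) with the largest k >= 1 whose denominator stays <= 11; these approach x as k grows, and every other convergent or intermediate fraction in range is farther away.
Largest k: floor((11 - q_0)/q_1) = floor((11 - 1)/1) = 10.
That gives (10*3 + 2)/(10*1 + 1) = 32/11.
Compare the errors: |x - 3/1| = |56*1 - 3*19|/(19*1) = 1/19, and |x - 32/11| = |56*11 - 32*19|/(19*11) = 8/209.
Cross-multiplying, 8*19 = 152 < 209 = 1*209, so 8/209 is smaller: the intermediate fraction 32/11 is closer to x than 3/1.

32/11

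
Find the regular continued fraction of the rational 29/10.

[2; 1, 9]

Run the Euclidean algorithm on 29 and 10; the successive quotients are the partial quotients a_0, a_1, ... (each step inverts the fractional part left over by the previous one):
  29 = 2*10 + 9, so a_0 = 2.
  10 = 1*9 + 1, so a_1 = 1.
  9 = 9*1 + 0, so a_2 = 9.
The remainder reaches 0 after 3 divisions, so the expansion has 3 partial quotients, read off in order.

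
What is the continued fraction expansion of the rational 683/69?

[9; 1, 8, 1, 6]

Run the Euclidean algorithm on 683 and 69; the successive quotients are the partial quotients a_0, a_1, ... (each step inverts the fractional part left over by the previous one):
  683 = 9*69 + 62, so a_0 = 9.
  69 = 1*62 + 7, so a_1 = 1.
  62 = 8*7 + 6, so a_2 = 8.
  7 = 1*6 + 1, so a_3 = 1.
  6 = 6*1 + 0, so a_4 = 6.
The remainder reaches 0 after 5 divisions, so the expansion has 5 partial quotients, read off in order.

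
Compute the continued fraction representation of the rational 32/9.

[3; 1, 1, 4]

Run the Euclidean algorithm on 32 and 9; the successive quotients are the partial quotients a_0, a_1, ... (each step inverts the fractional part left over by the previous one):
  32 = 3*9 + 5, so a_0 = 3.
  9 = 1*5 + 4, so a_1 = 1.
  5 = 1*4 + 1, so a_2 = 1.
  4 = 4*1 + 0, so a_3 = 4.
The remainder reaches 0 after 4 divisions, so the expansion has 4 partial quotients, read off in order.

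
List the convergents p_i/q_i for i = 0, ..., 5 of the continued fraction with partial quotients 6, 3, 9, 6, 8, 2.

6/1, 19/3, 177/28, 1081/171, 8825/1396, 18731/2963

Using the convergent recurrence p_i = a_i*p_{i-1} + p_{i-2}, q_i = a_i*q_{i-1} + q_{i-2} with p_{-2}=0, p_{-1}=1, q_{-2}=1, q_{-1}=0:
  i=0: a_0=6, p_0 = 6*1 + 0 = 6, q_0 = 6*0 + 1 = 1.
  i=1: a_1=3, p_1 = 3*6 + 1 = 19, q_1 = 3*1 + 0 = 3.
  i=2: a_2=9, p_2 = 9*19 + 6 = 177, q_2 = 9*3 + 1 = 28.
  i=3: a_3=6, p_3 = 6*177 + 19 = 1081, q_3 = 6*28 + 3 = 171.
  i=4: a_4=8, p_4 = 8*1081 + 177 = 8825, q_4 = 8*171 + 28 = 1396.
  i=5: a_5=2, p_5 = 2*8825 + 1081 = 18731, q_5 = 2*1396 + 171 = 2963.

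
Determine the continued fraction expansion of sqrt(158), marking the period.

Write x_i = (sqrt(158) + m_i)/d_i with (m_0, d_0) = (0, 1). a_0 = floor(sqrt(158)) = 12, since 12^2 = 144 <= 158 < 169 = 13^2.
Iterate m_{i+1} = d_i*a_i - m_i, d_{i+1} = (158 - m_{i+1}^2)/d_i, a_{i+1} = floor((a_0 + m_{i+1})/d_{i+1}):
  m_1 = 1*12 - 0 = 12, d_1 = (158 - 12^2)/1 = 14/1 = 14, a_1 = floor((12 + 12)/14) = 1.
  m_2 = 14*1 - 12 = 2, d_2 = (158 - 2^2)/14 = 154/14 = 11, a_2 = floor((12 + 2)/11) = 1.
  m_3 = 11*1 - 2 = 9, d_3 = (158 - 9^2)/11 = 77/11 = 7, a_3 = floor((12 + 9)/7) = 3.
  m_4 = 7*3 - 9 = 12, d_4 = (158 - 12^2)/7 = 14/7 = 2, a_4 = floor((12 + 12)/2) = 12.
  m_5 = 2*12 - 12 = 12, d_5 = (158 - 12^2)/2 = 14/2 = 7, a_5 = floor((12 + 12)/7) = 3.
  m_6 = 7*3 - 12 = 9, d_6 = (158 - 9^2)/7 = 77/7 = 11, a_6 = floor((12 + 9)/11) = 1.
  m_7 = 11*1 - 9 = 2, d_7 = (158 - 2^2)/11 = 154/11 = 14, a_7 = floor((12 + 2)/14) = 1.
  m_8 = 14*1 - 2 = 12, d_8 = (158 - 12^2)/14 = 14/14 = 1, a_8 = floor((12 + 12)/1) = 24.
  m_9 = 1*24 - 12 = 12, d_9 = (158 - 12^2)/1 = 14/1 = 14: (m_9, d_9) = (m_1, d_1) = (12, 14), so from here the quotients repeat a_1, ..., a_8; the period length is 8.
Hence the expansion of sqrt(158) is a_0 = 12 followed by the repeating block 1, 1, 3, 12, 3, 1, 1, 24 (period 8).

[12; (1, 1, 3, 12, 3, 1, 1, 24)]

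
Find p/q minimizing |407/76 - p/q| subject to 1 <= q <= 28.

Expand x = 407/76 as a continued fraction with the Euclidean algorithm:
  407 = 5*76 + 27, so a_0 = 5.
  76 = 2*27 + 22, so a_1 = 2.
  27 = 1*22 + 5, so a_2 = 1.
  22 = 4*5 + 2, so a_3 = 4.
  5 = 2*2 + 1, so a_4 = 2.
  2 = 2*1 + 0, so a_5 = 2.
so x = [5; 2, 1, 4, 2, 2].
Convergents (p_i = a_i*p_{i-1} + p_{i-2}, q_i = a_i*q_{i-1} + q_{i-2} with p_{-2}=0, p_{-1}=1, q_{-2}=1, q_{-1}=0), until the denominator exceeds 28:
  i=0: a_0=5, p_0 = 5*1 + 0 = 5, q_0 = 5*0 + 1 = 1.
  i=1: a_1=2, p_1 = 2*5 + 1 = 11, q_1 = 2*1 + 0 = 2.
  i=2: a_2=1, p_2 = 1*11 + 5 = 16, q_2 = 1*2 + 1 = 3.
  i=3: a_3=4, p_3 = 4*16 + 11 = 75, q_3 = 4*3 + 2 = 14.
  i=4: a_4=2, p_4 = 2*75 + 16 = 166, q_4 = 2*14 + 3 = 31.
q_4 = 31 > 28, so the last convergent with denominator <= 28 is p_3/q_3 = 75/14.
The closest fraction with denominator <= 28 is either p_3/q_3 or the intermediate fraction (k*p_3 + p_2)/(k*q_3 + q_2) with the largest k >= 1 whose denominator stays <= 28; these approach x as k grows, and every other convergent or intermediate fraction in range is farther away.
Largest k: floor((28 - q_2)/q_3) = floor((28 - 3)/14) = 1.
That gives (1*75 + 16)/(1*14 + 3) = 91/17.
Compare the errors: |x - 75/14| = |407*14 - 75*76|/(76*14) = 2/1064, and |x - 91/17| = |407*17 - 91*76|/(76*17) = 3/1292.
Cross-multiplying, 2*1292 = 2584 < 3192 = 3*1064, so 2/1064 is smaller: the convergent 75/14 is closer to x than 91/17.

75/14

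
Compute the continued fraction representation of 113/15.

[7; 1, 1, 7]

Run the Euclidean algorithm on 113 and 15; the successive quotients are the partial quotients a_0, a_1, ... (each step inverts the fractional part left over by the previous one):
  113 = 7*15 + 8, so a_0 = 7.
  15 = 1*8 + 7, so a_1 = 1.
  8 = 1*7 + 1, so a_2 = 1.
  7 = 7*1 + 0, so a_3 = 7.
The remainder reaches 0 after 4 divisions, so the expansion has 4 partial quotients, read off in order.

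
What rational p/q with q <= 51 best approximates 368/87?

203/48

Expand x = 368/87 as a continued fraction with the Euclidean algorithm:
  368 = 4*87 + 20, so a_0 = 4.
  87 = 4*20 + 7, so a_1 = 4.
  20 = 2*7 + 6, so a_2 = 2.
  7 = 1*6 + 1, so a_3 = 1.
  6 = 6*1 + 0, so a_4 = 6.
so x = [4; 4, 2, 1, 6].
Convergents (p_i = a_i*p_{i-1} + p_{i-2}, q_i = a_i*q_{i-1} + q_{i-2} with p_{-2}=0, p_{-1}=1, q_{-2}=1, q_{-1}=0), until the denominator exceeds 51:
  i=0: a_0=4, p_0 = 4*1 + 0 = 4, q_0 = 4*0 + 1 = 1.
  i=1: a_1=4, p_1 = 4*4 + 1 = 17, q_1 = 4*1 + 0 = 4.
  i=2: a_2=2, p_2 = 2*17 + 4 = 38, q_2 = 2*4 + 1 = 9.
  i=3: a_3=1, p_3 = 1*38 + 17 = 55, q_3 = 1*9 + 4 = 13.
  i=4: a_4=6, p_4 = 6*55 + 38 = 368, q_4 = 6*13 + 9 = 87.
q_4 = 87 > 51, so the last convergent with denominator <= 51 is p_3/q_3 = 55/13.
The closest fraction with denominator <= 51 is either p_3/q_3 or the intermediate fraction (k*p_3 + p_2)/(k*q_3 + q_2) with the largest k >= 1 whose denominator stays <= 51; these approach x as k grows, and every other convergent or intermediate fraction in range is farther away.
Largest k: floor((51 - q_2)/q_3) = floor((51 - 9)/13) = 3.
That gives (3*55 + 38)/(3*13 + 9) = 203/48.
Compare the errors: |x - 55/13| = |368*13 - 55*87|/(87*13) = 1/1131, and |x - 203/48| = |368*48 - 203*87|/(87*48) = 3/4176.
Cross-multiplying, 3*1131 = 3393 < 4176 = 1*4176, so 3/4176 is smaller: the intermediate fraction 203/48 is closer to x than 55/13.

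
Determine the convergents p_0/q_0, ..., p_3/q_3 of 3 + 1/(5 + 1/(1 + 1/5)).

Using the convergent recurrence p_i = a_i*p_{i-1} + p_{i-2}, q_i = a_i*q_{i-1} + q_{i-2} with p_{-2}=0, p_{-1}=1, q_{-2}=1, q_{-1}=0:
  i=0: a_0=3, p_0 = 3*1 + 0 = 3, q_0 = 3*0 + 1 = 1.
  i=1: a_1=5, p_1 = 5*3 + 1 = 16, q_1 = 5*1 + 0 = 5.
  i=2: a_2=1, p_2 = 1*16 + 3 = 19, q_2 = 1*5 + 1 = 6.
  i=3: a_3=5, p_3 = 5*19 + 16 = 111, q_3 = 5*6 + 5 = 35.

3/1, 16/5, 19/6, 111/35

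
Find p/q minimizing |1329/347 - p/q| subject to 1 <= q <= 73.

Expand x = 1329/347 as a continued fraction with the Euclidean algorithm:
  1329 = 3*347 + 288, so a_0 = 3.
  347 = 1*288 + 59, so a_1 = 1.
  288 = 4*59 + 52, so a_2 = 4.
  59 = 1*52 + 7, so a_3 = 1.
  52 = 7*7 + 3, so a_4 = 7.
  7 = 2*3 + 1, so a_5 = 2.
  3 = 3*1 + 0, so a_6 = 3.
so x = [3; 1, 4, 1, 7, 2, 3].
Convergents (p_i = a_i*p_{i-1} + p_{i-2}, q_i = a_i*q_{i-1} + q_{i-2} with p_{-2}=0, p_{-1}=1, q_{-2}=1, q_{-1}=0), until the denominator exceeds 73:
  i=0: a_0=3, p_0 = 3*1 + 0 = 3, q_0 = 3*0 + 1 = 1.
  i=1: a_1=1, p_1 = 1*3 + 1 = 4, q_1 = 1*1 + 0 = 1.
  i=2: a_2=4, p_2 = 4*4 + 3 = 19, q_2 = 4*1 + 1 = 5.
  i=3: a_3=1, p_3 = 1*19 + 4 = 23, q_3 = 1*5 + 1 = 6.
  i=4: a_4=7, p_4 = 7*23 + 19 = 180, q_4 = 7*6 + 5 = 47.
  i=5: a_5=2, p_5 = 2*180 + 23 = 383, q_5 = 2*47 + 6 = 100.
q_5 = 100 > 73, so the last convergent with denominator <= 73 is p_4/q_4 = 180/47.
The closest fraction with denominator <= 73 is either p_4/q_4 or the intermediate fraction (k*p_4 + p_3)/(k*q_4 + q_3) with the largest k >= 1 whose denominator stays <= 73; these approach x as k grows, and every other convergent or intermediate fraction in range is farther away.
Largest k: floor((73 - q_3)/q_4) = floor((73 - 6)/47) = 1.
That gives (1*180 + 23)/(1*47 + 6) = 203/53.
Compare the errors: |x - 180/47| = |1329*47 - 180*347|/(347*47) = 3/16309, and |x - 203/53| = |1329*53 - 203*347|/(347*53) = 4/18391.
Cross-multiplying, 3*18391 = 55173 < 65236 = 4*16309, so 3/16309 is smaller: the convergent 180/47 is closer to x than 203/53.

180/47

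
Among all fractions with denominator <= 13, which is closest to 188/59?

Expand x = 188/59 as a continued fraction with the Euclidean algorithm:
  188 = 3*59 + 11, so a_0 = 3.
  59 = 5*11 + 4, so a_1 = 5.
  11 = 2*4 + 3, so a_2 = 2.
  4 = 1*3 + 1, so a_3 = 1.
  3 = 3*1 + 0, so a_4 = 3.
so x = [3; 5, 2, 1, 3].
Convergents (p_i = a_i*p_{i-1} + p_{i-2}, q_i = a_i*q_{i-1} + q_{i-2} with p_{-2}=0, p_{-1}=1, q_{-2}=1, q_{-1}=0), until the denominator exceeds 13:
  i=0: a_0=3, p_0 = 3*1 + 0 = 3, q_0 = 3*0 + 1 = 1.
  i=1: a_1=5, p_1 = 5*3 + 1 = 16, q_1 = 5*1 + 0 = 5.
  i=2: a_2=2, p_2 = 2*16 + 3 = 35, q_2 = 2*5 + 1 = 11.
  i=3: a_3=1, p_3 = 1*35 + 16 = 51, q_3 = 1*11 + 5 = 16.
q_3 = 16 > 13, so the last convergent with denominator <= 13 is p_2/q_2 = 35/11.
The closest fraction with denominator <= 13 is either p_2/q_2 or the intermediate fraction (k*p_2 + p_1)/(k*q_2 + q_1) with the largest k >= 1 whose denominator stays <= 13; these approach x as k grows, and every other convergent or intermediate fraction in range is farther away.
Largest k: floor((13 - q_1)/q_2) = floor((13 - 5)/11) = 0.
Since k = 0, no intermediate fraction beyond p_2/q_2 has denominator <= 13, so the convergent 35/11 is the closest (its error is |188*11 - 35*59|/(59*11) = 3/649).

35/11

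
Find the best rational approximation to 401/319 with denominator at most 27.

Expand x = 401/319 as a continued fraction with the Euclidean algorithm:
  401 = 1*319 + 82, so a_0 = 1.
  319 = 3*82 + 73, so a_1 = 3.
  82 = 1*73 + 9, so a_2 = 1.
  73 = 8*9 + 1, so a_3 = 8.
  9 = 9*1 + 0, so a_4 = 9.
so x = [1; 3, 1, 8, 9].
Convergents (p_i = a_i*p_{i-1} + p_{i-2}, q_i = a_i*q_{i-1} + q_{i-2} with p_{-2}=0, p_{-1}=1, q_{-2}=1, q_{-1}=0), until the denominator exceeds 27:
  i=0: a_0=1, p_0 = 1*1 + 0 = 1, q_0 = 1*0 + 1 = 1.
  i=1: a_1=3, p_1 = 3*1 + 1 = 4, q_1 = 3*1 + 0 = 3.
  i=2: a_2=1, p_2 = 1*4 + 1 = 5, q_2 = 1*3 + 1 = 4.
  i=3: a_3=8, p_3 = 8*5 + 4 = 44, q_3 = 8*4 + 3 = 35.
q_3 = 35 > 27, so the last convergent with denominator <= 27 is p_2/q_2 = 5/4.
The closest fraction with denominator <= 27 is either p_2/q_2 or the intermediate fraction (k*p_2 + p_1)/(k*q_2 + q_1) with the largest k >= 1 whose denominator stays <= 27; these approach x as k grows, and every other convergent or intermediate fraction in range is farther away.
Largest k: floor((27 - q_1)/q_2) = floor((27 - 3)/4) = 6.
That gives (6*5 + 4)/(6*4 + 3) = 34/27.
Compare the errors: |x - 5/4| = |401*4 - 5*319|/(319*4) = 9/1276, and |x - 34/27| = |401*27 - 34*319|/(319*27) = 19/8613.
Cross-multiplying, 19*1276 = 24244 < 77517 = 9*8613, so 19/8613 is smaller: the intermediate fraction 34/27 is closer to x than 5/4.

34/27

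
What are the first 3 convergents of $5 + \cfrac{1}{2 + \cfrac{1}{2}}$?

Using the convergent recurrence p_i = a_i*p_{i-1} + p_{i-2}, q_i = a_i*q_{i-1} + q_{i-2} with p_{-2}=0, p_{-1}=1, q_{-2}=1, q_{-1}=0:
  i=0: a_0=5, p_0 = 5*1 + 0 = 5, q_0 = 5*0 + 1 = 1.
  i=1: a_1=2, p_1 = 2*5 + 1 = 11, q_1 = 2*1 + 0 = 2.
  i=2: a_2=2, p_2 = 2*11 + 5 = 27, q_2 = 2*2 + 1 = 5.

5/1, 11/2, 27/5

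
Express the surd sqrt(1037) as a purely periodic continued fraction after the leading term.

Write x_i = (sqrt(1037) + m_i)/d_i with (m_0, d_0) = (0, 1). a_0 = floor(sqrt(1037)) = 32, since 32^2 = 1024 <= 1037 < 1089 = 33^2.
Iterate m_{i+1} = d_i*a_i - m_i, d_{i+1} = (1037 - m_{i+1}^2)/d_i, a_{i+1} = floor((a_0 + m_{i+1})/d_{i+1}):
  m_1 = 1*32 - 0 = 32, d_1 = (1037 - 32^2)/1 = 13/1 = 13, a_1 = floor((32 + 32)/13) = 4.
  m_2 = 13*4 - 32 = 20, d_2 = (1037 - 20^2)/13 = 637/13 = 49, a_2 = floor((32 + 20)/49) = 1.
  m_3 = 49*1 - 20 = 29, d_3 = (1037 - 29^2)/49 = 196/49 = 4, a_3 = floor((32 + 29)/4) = 15.
  m_4 = 4*15 - 29 = 31, d_4 = (1037 - 31^2)/4 = 76/4 = 19, a_4 = floor((32 + 31)/19) = 3.
  m_5 = 19*3 - 31 = 26, d_5 = (1037 - 26^2)/19 = 361/19 = 19, a_5 = floor((32 + 26)/19) = 3.
  m_6 = 19*3 - 26 = 31, d_6 = (1037 - 31^2)/19 = 76/19 = 4, a_6 = floor((32 + 31)/4) = 15.
  m_7 = 4*15 - 31 = 29, d_7 = (1037 - 29^2)/4 = 196/4 = 49, a_7 = floor((32 + 29)/49) = 1.
  m_8 = 49*1 - 29 = 20, d_8 = (1037 - 20^2)/49 = 637/49 = 13, a_8 = floor((32 + 20)/13) = 4.
  m_9 = 13*4 - 20 = 32, d_9 = (1037 - 32^2)/13 = 13/13 = 1, a_9 = floor((32 + 32)/1) = 64.
  m_10 = 1*64 - 32 = 32, d_10 = (1037 - 32^2)/1 = 13/1 = 13: (m_10, d_10) = (m_1, d_1) = (32, 13), so from here the quotients repeat a_1, ..., a_9; the period length is 9.
Hence the expansion of sqrt(1037) is a_0 = 32 followed by the repeating block 4, 1, 15, 3, 3, 15, 1, 4, 64 (period 9).

[32; (4, 1, 15, 3, 3, 15, 1, 4, 64)]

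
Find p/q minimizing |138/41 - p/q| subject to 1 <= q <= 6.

10/3

Expand x = 138/41 as a continued fraction with the Euclidean algorithm:
  138 = 3*41 + 15, so a_0 = 3.
  41 = 2*15 + 11, so a_1 = 2.
  15 = 1*11 + 4, so a_2 = 1.
  11 = 2*4 + 3, so a_3 = 2.
  4 = 1*3 + 1, so a_4 = 1.
  3 = 3*1 + 0, so a_5 = 3.
so x = [3; 2, 1, 2, 1, 3].
Convergents (p_i = a_i*p_{i-1} + p_{i-2}, q_i = a_i*q_{i-1} + q_{i-2} with p_{-2}=0, p_{-1}=1, q_{-2}=1, q_{-1}=0), until the denominator exceeds 6:
  i=0: a_0=3, p_0 = 3*1 + 0 = 3, q_0 = 3*0 + 1 = 1.
  i=1: a_1=2, p_1 = 2*3 + 1 = 7, q_1 = 2*1 + 0 = 2.
  i=2: a_2=1, p_2 = 1*7 + 3 = 10, q_2 = 1*2 + 1 = 3.
  i=3: a_3=2, p_3 = 2*10 + 7 = 27, q_3 = 2*3 + 2 = 8.
q_3 = 8 > 6, so the last convergent with denominator <= 6 is p_2/q_2 = 10/3.
The closest fraction with denominator <= 6 is either p_2/q_2 or the intermediate fraction (k*p_2 + p_1)/(k*q_2 + q_1) with the largest k >= 1 whose denominator stays <= 6; these approach x as k grows, and every other convergent or intermediate fraction in range is farther away.
Largest k: floor((6 - q_1)/q_2) = floor((6 - 2)/3) = 1.
That gives (1*10 + 7)/(1*3 + 2) = 17/5.
Compare the errors: |x - 10/3| = |138*3 - 10*41|/(41*3) = 4/123, and |x - 17/5| = |138*5 - 17*41|/(41*5) = 7/205.
Cross-multiplying, 4*205 = 820 < 861 = 7*123, so 4/123 is smaller: the convergent 10/3 is closer to x than 17/5.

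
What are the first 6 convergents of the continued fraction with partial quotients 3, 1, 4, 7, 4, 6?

Using the convergent recurrence p_i = a_i*p_{i-1} + p_{i-2}, q_i = a_i*q_{i-1} + q_{i-2} with p_{-2}=0, p_{-1}=1, q_{-2}=1, q_{-1}=0:
  i=0: a_0=3, p_0 = 3*1 + 0 = 3, q_0 = 3*0 + 1 = 1.
  i=1: a_1=1, p_1 = 1*3 + 1 = 4, q_1 = 1*1 + 0 = 1.
  i=2: a_2=4, p_2 = 4*4 + 3 = 19, q_2 = 4*1 + 1 = 5.
  i=3: a_3=7, p_3 = 7*19 + 4 = 137, q_3 = 7*5 + 1 = 36.
  i=4: a_4=4, p_4 = 4*137 + 19 = 567, q_4 = 4*36 + 5 = 149.
  i=5: a_5=6, p_5 = 6*567 + 137 = 3539, q_5 = 6*149 + 36 = 930.

3/1, 4/1, 19/5, 137/36, 567/149, 3539/930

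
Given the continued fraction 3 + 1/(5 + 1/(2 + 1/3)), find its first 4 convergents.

Using the convergent recurrence p_i = a_i*p_{i-1} + p_{i-2}, q_i = a_i*q_{i-1} + q_{i-2} with p_{-2}=0, p_{-1}=1, q_{-2}=1, q_{-1}=0:
  i=0: a_0=3, p_0 = 3*1 + 0 = 3, q_0 = 3*0 + 1 = 1.
  i=1: a_1=5, p_1 = 5*3 + 1 = 16, q_1 = 5*1 + 0 = 5.
  i=2: a_2=2, p_2 = 2*16 + 3 = 35, q_2 = 2*5 + 1 = 11.
  i=3: a_3=3, p_3 = 3*35 + 16 = 121, q_3 = 3*11 + 5 = 38.

3/1, 16/5, 35/11, 121/38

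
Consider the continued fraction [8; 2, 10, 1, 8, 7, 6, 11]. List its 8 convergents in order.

8/1, 17/2, 178/21, 195/23, 1738/205, 12361/1458, 75904/8953, 847305/99941

Using the convergent recurrence p_i = a_i*p_{i-1} + p_{i-2}, q_i = a_i*q_{i-1} + q_{i-2} with p_{-2}=0, p_{-1}=1, q_{-2}=1, q_{-1}=0:
  i=0: a_0=8, p_0 = 8*1 + 0 = 8, q_0 = 8*0 + 1 = 1.
  i=1: a_1=2, p_1 = 2*8 + 1 = 17, q_1 = 2*1 + 0 = 2.
  i=2: a_2=10, p_2 = 10*17 + 8 = 178, q_2 = 10*2 + 1 = 21.
  i=3: a_3=1, p_3 = 1*178 + 17 = 195, q_3 = 1*21 + 2 = 23.
  i=4: a_4=8, p_4 = 8*195 + 178 = 1738, q_4 = 8*23 + 21 = 205.
  i=5: a_5=7, p_5 = 7*1738 + 195 = 12361, q_5 = 7*205 + 23 = 1458.
  i=6: a_6=6, p_6 = 6*12361 + 1738 = 75904, q_6 = 6*1458 + 205 = 8953.
  i=7: a_7=11, p_7 = 11*75904 + 12361 = 847305, q_7 = 11*8953 + 1458 = 99941.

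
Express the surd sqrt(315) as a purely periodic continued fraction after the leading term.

[17; (1, 2, 1, 34)]

Write x_i = (sqrt(315) + m_i)/d_i with (m_0, d_0) = (0, 1). a_0 = floor(sqrt(315)) = 17, since 17^2 = 289 <= 315 < 324 = 18^2.
Iterate m_{i+1} = d_i*a_i - m_i, d_{i+1} = (315 - m_{i+1}^2)/d_i, a_{i+1} = floor((a_0 + m_{i+1})/d_{i+1}):
  m_1 = 1*17 - 0 = 17, d_1 = (315 - 17^2)/1 = 26/1 = 26, a_1 = floor((17 + 17)/26) = 1.
  m_2 = 26*1 - 17 = 9, d_2 = (315 - 9^2)/26 = 234/26 = 9, a_2 = floor((17 + 9)/9) = 2.
  m_3 = 9*2 - 9 = 9, d_3 = (315 - 9^2)/9 = 234/9 = 26, a_3 = floor((17 + 9)/26) = 1.
  m_4 = 26*1 - 9 = 17, d_4 = (315 - 17^2)/26 = 26/26 = 1, a_4 = floor((17 + 17)/1) = 34.
  m_5 = 1*34 - 17 = 17, d_5 = (315 - 17^2)/1 = 26/1 = 26: (m_5, d_5) = (m_1, d_1) = (17, 26), so from here the quotients repeat a_1, ..., a_4; the period length is 4.
Hence the expansion of sqrt(315) is a_0 = 17 followed by the repeating block 1, 2, 1, 34 (period 4).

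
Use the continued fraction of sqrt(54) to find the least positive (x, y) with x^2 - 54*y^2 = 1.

(x, y) = (485, 66)

First expand sqrt(54) as a continued fraction. With x_i = (sqrt(54) + m_i)/d_i and (m_0, d_0) = (0, 1): a_0 = floor(sqrt(54)) = 7, since 7^2 = 49 <= 54 < 64 = 8^2.
Iterate m_{i+1} = d_i*a_i - m_i, d_{i+1} = (54 - m_{i+1}^2)/d_i, a_{i+1} = floor((a_0 + m_{i+1})/d_{i+1}):
  m_1 = 1*7 - 0 = 7, d_1 = (54 - 7^2)/1 = 5/1 = 5, a_1 = floor((7 + 7)/5) = 2.
  m_2 = 5*2 - 7 = 3, d_2 = (54 - 3^2)/5 = 45/5 = 9, a_2 = floor((7 + 3)/9) = 1.
  m_3 = 9*1 - 3 = 6, d_3 = (54 - 6^2)/9 = 18/9 = 2, a_3 = floor((7 + 6)/2) = 6.
  m_4 = 2*6 - 6 = 6, d_4 = (54 - 6^2)/2 = 18/2 = 9, a_4 = floor((7 + 6)/9) = 1.
  m_5 = 9*1 - 6 = 3, d_5 = (54 - 3^2)/9 = 45/9 = 5, a_5 = floor((7 + 3)/5) = 2.
  m_6 = 5*2 - 3 = 7, d_6 = (54 - 7^2)/5 = 5/5 = 1, a_6 = floor((7 + 7)/1) = 14.
  m_7 = 1*14 - 7 = 7, d_7 = (54 - 7^2)/1 = 5/1 = 5: (m_7, d_7) = (m_1, d_1) = (7, 5), so from here the quotients repeat a_1, ..., a_6; the period length is 6.
So sqrt(54) = [7; (2, 1, 6, 1, 2, 14)] with period length k = 6.
k is even, so the fundamental solution of x^2 - 54y^2 = 1 is (p_{k-1}, q_{k-1}) = (p_5, q_5); compute convergents through index 5.
Convergents (p_i = a_i*p_{i-1} + p_{i-2}, q_i = a_i*q_{i-1} + q_{i-2} with p_{-2}=0, p_{-1}=1, q_{-2}=1, q_{-1}=0):
  i=0: a_0=7, p_0 = 7*1 + 0 = 7, q_0 = 7*0 + 1 = 1.
  i=1: a_1=2, p_1 = 2*7 + 1 = 15, q_1 = 2*1 + 0 = 2.
  i=2: a_2=1, p_2 = 1*15 + 7 = 22, q_2 = 1*2 + 1 = 3.
  i=3: a_3=6, p_3 = 6*22 + 15 = 147, q_3 = 6*3 + 2 = 20.
  i=4: a_4=1, p_4 = 1*147 + 22 = 169, q_4 = 1*20 + 3 = 23.
  i=5: a_5=2, p_5 = 2*169 + 147 = 485, q_5 = 2*23 + 20 = 66.
Check: 485^2 - 54*66^2 = 235225 - 235224 = 1, so (x, y) = (485, 66) solves the equation, and by the theorem it is the least positive solution.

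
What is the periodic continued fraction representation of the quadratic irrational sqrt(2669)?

[51; (1, 1, 1, 25, 6, 25, 1, 1, 1, 102)]

Write x_i = (sqrt(2669) + m_i)/d_i with (m_0, d_0) = (0, 1). a_0 = floor(sqrt(2669)) = 51, since 51^2 = 2601 <= 2669 < 2704 = 52^2.
Iterate m_{i+1} = d_i*a_i - m_i, d_{i+1} = (2669 - m_{i+1}^2)/d_i, a_{i+1} = floor((a_0 + m_{i+1})/d_{i+1}):
  m_1 = 1*51 - 0 = 51, d_1 = (2669 - 51^2)/1 = 68/1 = 68, a_1 = floor((51 + 51)/68) = 1.
  m_2 = 68*1 - 51 = 17, d_2 = (2669 - 17^2)/68 = 2380/68 = 35, a_2 = floor((51 + 17)/35) = 1.
  m_3 = 35*1 - 17 = 18, d_3 = (2669 - 18^2)/35 = 2345/35 = 67, a_3 = floor((51 + 18)/67) = 1.
  m_4 = 67*1 - 18 = 49, d_4 = (2669 - 49^2)/67 = 268/67 = 4, a_4 = floor((51 + 49)/4) = 25.
  m_5 = 4*25 - 49 = 51, d_5 = (2669 - 51^2)/4 = 68/4 = 17, a_5 = floor((51 + 51)/17) = 6.
  m_6 = 17*6 - 51 = 51, d_6 = (2669 - 51^2)/17 = 68/17 = 4, a_6 = floor((51 + 51)/4) = 25.
  m_7 = 4*25 - 51 = 49, d_7 = (2669 - 49^2)/4 = 268/4 = 67, a_7 = floor((51 + 49)/67) = 1.
  m_8 = 67*1 - 49 = 18, d_8 = (2669 - 18^2)/67 = 2345/67 = 35, a_8 = floor((51 + 18)/35) = 1.
  m_9 = 35*1 - 18 = 17, d_9 = (2669 - 17^2)/35 = 2380/35 = 68, a_9 = floor((51 + 17)/68) = 1.
  m_10 = 68*1 - 17 = 51, d_10 = (2669 - 51^2)/68 = 68/68 = 1, a_10 = floor((51 + 51)/1) = 102.
  m_11 = 1*102 - 51 = 51, d_11 = (2669 - 51^2)/1 = 68/1 = 68: (m_11, d_11) = (m_1, d_1) = (51, 68), so from here the quotients repeat a_1, ..., a_10; the period length is 10.
Hence the expansion of sqrt(2669) is a_0 = 51 followed by the repeating block 1, 1, 1, 25, 6, 25, 1, 1, 1, 102 (period 10).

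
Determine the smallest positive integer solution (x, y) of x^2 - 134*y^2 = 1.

(x, y) = (145925, 12606)

First expand sqrt(134) as a continued fraction. With x_i = (sqrt(134) + m_i)/d_i and (m_0, d_0) = (0, 1): a_0 = floor(sqrt(134)) = 11, since 11^2 = 121 <= 134 < 144 = 12^2.
Iterate m_{i+1} = d_i*a_i - m_i, d_{i+1} = (134 - m_{i+1}^2)/d_i, a_{i+1} = floor((a_0 + m_{i+1})/d_{i+1}):
  m_1 = 1*11 - 0 = 11, d_1 = (134 - 11^2)/1 = 13/1 = 13, a_1 = floor((11 + 11)/13) = 1.
  m_2 = 13*1 - 11 = 2, d_2 = (134 - 2^2)/13 = 130/13 = 10, a_2 = floor((11 + 2)/10) = 1.
  m_3 = 10*1 - 2 = 8, d_3 = (134 - 8^2)/10 = 70/10 = 7, a_3 = floor((11 + 8)/7) = 2.
  m_4 = 7*2 - 8 = 6, d_4 = (134 - 6^2)/7 = 98/7 = 14, a_4 = floor((11 + 6)/14) = 1.
  m_5 = 14*1 - 6 = 8, d_5 = (134 - 8^2)/14 = 70/14 = 5, a_5 = floor((11 + 8)/5) = 3.
  m_6 = 5*3 - 8 = 7, d_6 = (134 - 7^2)/5 = 85/5 = 17, a_6 = floor((11 + 7)/17) = 1.
  m_7 = 17*1 - 7 = 10, d_7 = (134 - 10^2)/17 = 34/17 = 2, a_7 = floor((11 + 10)/2) = 10.
  m_8 = 2*10 - 10 = 10, d_8 = (134 - 10^2)/2 = 34/2 = 17, a_8 = floor((11 + 10)/17) = 1.
  m_9 = 17*1 - 10 = 7, d_9 = (134 - 7^2)/17 = 85/17 = 5, a_9 = floor((11 + 7)/5) = 3.
  m_10 = 5*3 - 7 = 8, d_10 = (134 - 8^2)/5 = 70/5 = 14, a_10 = floor((11 + 8)/14) = 1.
  m_11 = 14*1 - 8 = 6, d_11 = (134 - 6^2)/14 = 98/14 = 7, a_11 = floor((11 + 6)/7) = 2.
  m_12 = 7*2 - 6 = 8, d_12 = (134 - 8^2)/7 = 70/7 = 10, a_12 = floor((11 + 8)/10) = 1.
  m_13 = 10*1 - 8 = 2, d_13 = (134 - 2^2)/10 = 130/10 = 13, a_13 = floor((11 + 2)/13) = 1.
  m_14 = 13*1 - 2 = 11, d_14 = (134 - 11^2)/13 = 13/13 = 1, a_14 = floor((11 + 11)/1) = 22.
  m_15 = 1*22 - 11 = 11, d_15 = (134 - 11^2)/1 = 13/1 = 13: (m_15, d_15) = (m_1, d_1) = (11, 13), so from here the quotients repeat a_1, ..., a_14; the period length is 14.
So sqrt(134) = [11; (1, 1, 2, 1, 3, 1, 10, 1, 3, 1, 2, 1, 1, 22)] with period length k = 14.
k is even, so the fundamental solution of x^2 - 134y^2 = 1 is (p_{k-1}, q_{k-1}) = (p_13, q_13); compute convergents through index 13.
Convergents (p_i = a_i*p_{i-1} + p_{i-2}, q_i = a_i*q_{i-1} + q_{i-2} with p_{-2}=0, p_{-1}=1, q_{-2}=1, q_{-1}=0):
  i=0: a_0=11, p_0 = 11*1 + 0 = 11, q_0 = 11*0 + 1 = 1.
  i=1: a_1=1, p_1 = 1*11 + 1 = 12, q_1 = 1*1 + 0 = 1.
  i=2: a_2=1, p_2 = 1*12 + 11 = 23, q_2 = 1*1 + 1 = 2.
  i=3: a_3=2, p_3 = 2*23 + 12 = 58, q_3 = 2*2 + 1 = 5.
  i=4: a_4=1, p_4 = 1*58 + 23 = 81, q_4 = 1*5 + 2 = 7.
  i=5: a_5=3, p_5 = 3*81 + 58 = 301, q_5 = 3*7 + 5 = 26.
  i=6: a_6=1, p_6 = 1*301 + 81 = 382, q_6 = 1*26 + 7 = 33.
  i=7: a_7=10, p_7 = 10*382 + 301 = 4121, q_7 = 10*33 + 26 = 356.
  i=8: a_8=1, p_8 = 1*4121 + 382 = 4503, q_8 = 1*356 + 33 = 389.
  i=9: a_9=3, p_9 = 3*4503 + 4121 = 17630, q_9 = 3*389 + 356 = 1523.
  i=10: a_10=1, p_10 = 1*17630 + 4503 = 22133, q_10 = 1*1523 + 389 = 1912.
  i=11: a_11=2, p_11 = 2*22133 + 17630 = 61896, q_11 = 2*1912 + 1523 = 5347.
  i=12: a_12=1, p_12 = 1*61896 + 22133 = 84029, q_12 = 1*5347 + 1912 = 7259.
  i=13: a_13=1, p_13 = 1*84029 + 61896 = 145925, q_13 = 1*7259 + 5347 = 12606.
Check: 145925^2 - 134*12606^2 = 21294105625 - 21294105624 = 1, so (x, y) = (145925, 12606) solves the equation, and by the theorem it is the least positive solution.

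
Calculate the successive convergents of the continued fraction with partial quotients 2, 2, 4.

2/1, 5/2, 22/9

Using the convergent recurrence p_i = a_i*p_{i-1} + p_{i-2}, q_i = a_i*q_{i-1} + q_{i-2} with p_{-2}=0, p_{-1}=1, q_{-2}=1, q_{-1}=0:
  i=0: a_0=2, p_0 = 2*1 + 0 = 2, q_0 = 2*0 + 1 = 1.
  i=1: a_1=2, p_1 = 2*2 + 1 = 5, q_1 = 2*1 + 0 = 2.
  i=2: a_2=4, p_2 = 4*5 + 2 = 22, q_2 = 4*2 + 1 = 9.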